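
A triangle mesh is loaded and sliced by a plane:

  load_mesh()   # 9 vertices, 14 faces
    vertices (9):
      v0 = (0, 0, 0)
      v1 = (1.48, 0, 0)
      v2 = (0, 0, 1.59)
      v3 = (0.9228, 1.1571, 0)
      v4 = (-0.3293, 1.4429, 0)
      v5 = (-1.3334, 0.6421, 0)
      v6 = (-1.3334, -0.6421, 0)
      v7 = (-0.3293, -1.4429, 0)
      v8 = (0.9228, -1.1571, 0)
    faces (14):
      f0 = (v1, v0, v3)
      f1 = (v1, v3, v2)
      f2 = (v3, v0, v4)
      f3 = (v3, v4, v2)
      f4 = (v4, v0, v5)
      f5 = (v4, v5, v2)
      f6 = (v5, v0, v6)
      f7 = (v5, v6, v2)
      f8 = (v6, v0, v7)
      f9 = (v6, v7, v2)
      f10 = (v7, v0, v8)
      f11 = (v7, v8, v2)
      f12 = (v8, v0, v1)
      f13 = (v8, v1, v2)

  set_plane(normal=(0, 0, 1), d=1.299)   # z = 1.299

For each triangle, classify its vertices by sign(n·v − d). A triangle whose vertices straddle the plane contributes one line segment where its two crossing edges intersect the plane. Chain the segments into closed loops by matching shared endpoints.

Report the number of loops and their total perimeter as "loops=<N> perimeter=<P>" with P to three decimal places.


Straddling triangles (7 of 14):
  (v1,v3,v2) [--+] → (0.16889, 0.211771, 1.299)–(0.270868, 0, 1.299)  len=0.2350
  (v3,v4,v2) [--+] → (-0.0602681, 0.264078, 1.299)–(0.16889, 0.211771, 1.299)  len=0.2351
  (v4,v5,v2) [--+] → (-0.244037, 0.117516, 1.299)–(-0.0602681, 0.264078, 1.299)  len=0.2351
  (v5,v6,v2) [--+] → (-0.244037, -0.117516, 1.299)–(-0.244037, 0.117516, 1.299)  len=0.2350
  (v6,v7,v2) [--+] → (-0.0602681, -0.264078, 1.299)–(-0.244037, -0.117516, 1.299)  len=0.2351
  (v7,v8,v2) [--+] → (0.16889, -0.211771, 1.299)–(-0.0602681, -0.264078, 1.299)  len=0.2351
  (v8,v1,v2) [--+] → (0.270868, 0, 1.299)–(0.16889, -0.211771, 1.299)  len=0.2350

Chained into 1 loop(s):
  loop 1: 7 segments, perimeter = 1.6453
Total perimeter = 1.645

loops=1 perimeter=1.645


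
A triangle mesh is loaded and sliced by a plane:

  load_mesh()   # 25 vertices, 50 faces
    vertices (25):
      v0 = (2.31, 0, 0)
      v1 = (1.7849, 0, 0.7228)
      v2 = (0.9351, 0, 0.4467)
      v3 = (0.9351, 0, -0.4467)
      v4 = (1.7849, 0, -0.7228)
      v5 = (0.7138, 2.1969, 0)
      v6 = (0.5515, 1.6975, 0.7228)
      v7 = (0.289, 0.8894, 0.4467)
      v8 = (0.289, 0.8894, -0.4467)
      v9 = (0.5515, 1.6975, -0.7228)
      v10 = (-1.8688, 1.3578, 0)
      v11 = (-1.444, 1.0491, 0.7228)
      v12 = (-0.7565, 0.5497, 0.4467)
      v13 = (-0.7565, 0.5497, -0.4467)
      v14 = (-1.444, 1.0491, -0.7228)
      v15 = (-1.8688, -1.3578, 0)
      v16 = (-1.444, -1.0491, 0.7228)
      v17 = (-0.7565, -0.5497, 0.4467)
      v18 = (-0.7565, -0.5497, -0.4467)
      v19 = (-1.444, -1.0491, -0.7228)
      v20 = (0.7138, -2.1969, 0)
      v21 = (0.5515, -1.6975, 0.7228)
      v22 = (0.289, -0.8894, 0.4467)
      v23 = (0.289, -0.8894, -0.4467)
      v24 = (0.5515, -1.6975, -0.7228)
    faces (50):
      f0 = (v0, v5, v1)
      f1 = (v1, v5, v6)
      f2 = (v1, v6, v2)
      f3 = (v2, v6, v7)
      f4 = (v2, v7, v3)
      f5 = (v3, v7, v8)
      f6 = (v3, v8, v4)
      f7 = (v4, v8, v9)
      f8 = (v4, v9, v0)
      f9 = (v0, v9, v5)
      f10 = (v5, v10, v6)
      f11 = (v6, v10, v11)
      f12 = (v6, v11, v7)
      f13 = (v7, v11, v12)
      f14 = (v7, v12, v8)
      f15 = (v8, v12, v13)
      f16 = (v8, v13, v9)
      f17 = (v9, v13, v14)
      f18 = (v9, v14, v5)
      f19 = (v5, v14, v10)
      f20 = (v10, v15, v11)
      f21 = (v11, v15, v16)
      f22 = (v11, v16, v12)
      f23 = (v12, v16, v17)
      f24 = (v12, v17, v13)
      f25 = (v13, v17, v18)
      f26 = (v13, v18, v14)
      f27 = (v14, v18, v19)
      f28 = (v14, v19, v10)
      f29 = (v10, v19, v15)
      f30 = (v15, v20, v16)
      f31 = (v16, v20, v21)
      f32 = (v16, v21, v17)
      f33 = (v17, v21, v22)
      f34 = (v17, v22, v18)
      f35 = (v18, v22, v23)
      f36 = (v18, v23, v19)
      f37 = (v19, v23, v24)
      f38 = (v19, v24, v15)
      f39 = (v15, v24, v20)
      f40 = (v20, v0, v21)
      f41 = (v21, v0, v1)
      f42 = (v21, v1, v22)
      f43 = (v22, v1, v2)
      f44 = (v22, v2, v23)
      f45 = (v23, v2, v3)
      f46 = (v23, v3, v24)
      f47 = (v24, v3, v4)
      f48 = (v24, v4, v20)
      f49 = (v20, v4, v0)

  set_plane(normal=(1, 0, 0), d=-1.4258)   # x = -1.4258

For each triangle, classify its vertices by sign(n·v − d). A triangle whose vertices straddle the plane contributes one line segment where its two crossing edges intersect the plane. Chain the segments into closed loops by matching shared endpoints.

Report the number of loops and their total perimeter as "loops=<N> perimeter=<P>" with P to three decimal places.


loops=1 perimeter=7.624

Straddling triangles (18 of 50):
  (v5,v10,v6) [+-+] → (-1.4258, 1.50173, 0)–(-1.4258, 1.41998, 0.132298)  len=0.1555
  (v6,v10,v11) [+--] → (-1.4258, 1.41998, 0.132298)–(-1.4258, 1.05501, 0.7228)  len=0.6942
  (v6,v11,v7) [+-+] → (-1.4258, 1.05501, 0.7228)–(-1.4258, 1.04742, 0.7199)  len=0.0081
  (v7,v11,v12) [+-+] → (-1.4258, 1.04742, 0.7199)–(-1.4258, 1.03588, 0.715491)  len=0.0124
  (v9,v13,v14) [++-] → (-1.4258, 1.03588, -0.715491)–(-1.4258, 1.05501, -0.7228)  len=0.0205
  (v9,v14,v5) [+-+] → (-1.4258, 1.05501, -0.7228)–(-1.4258, 1.05878, -0.716704)  len=0.0072
  (v5,v14,v10) [+--] → (-1.4258, 1.05878, -0.716704)–(-1.4258, 1.50173, 0)  len=0.8425
  (v11,v16,v12) [--+] → (-1.4258, -1.00678, 0.715491)–(-1.4258, 1.03588, 0.715491)  len=2.0427
  (v12,v16,v17) [+-+] → (-1.4258, -1.00678, 0.715491)–(-1.4258, -1.03588, 0.715491)  len=0.0291
  (v13,v18,v14) [++-] → (-1.4258, 1.00678, -0.715491)–(-1.4258, 1.03588, -0.715491)  len=0.0291
  (v14,v18,v19) [-+-] → (-1.4258, 1.00678, -0.715491)–(-1.4258, -1.03588, -0.715491)  len=2.0427
  (v15,v20,v16) [-+-] → (-1.4258, -1.50173, 0)–(-1.4258, -1.05878, 0.716704)  len=0.8425
  (v16,v20,v21) [-++] → (-1.4258, -1.05878, 0.716704)–(-1.4258, -1.05501, 0.7228)  len=0.0072
  (v16,v21,v17) [-++] → (-1.4258, -1.05501, 0.7228)–(-1.4258, -1.03588, 0.715491)  len=0.0205
  (v18,v23,v19) [++-] → (-1.4258, -1.04742, -0.7199)–(-1.4258, -1.03588, -0.715491)  len=0.0124
  (v19,v23,v24) [-++] → (-1.4258, -1.04742, -0.7199)–(-1.4258, -1.05501, -0.7228)  len=0.0081
  (v19,v24,v15) [-+-] → (-1.4258, -1.05501, -0.7228)–(-1.4258, -1.41998, -0.132298)  len=0.6942
  (v15,v24,v20) [-++] → (-1.4258, -1.41998, -0.132298)–(-1.4258, -1.50173, 0)  len=0.1555

Chained into 1 loop(s):
  loop 1: 18 segments, perimeter = 7.6243
Total perimeter = 7.624


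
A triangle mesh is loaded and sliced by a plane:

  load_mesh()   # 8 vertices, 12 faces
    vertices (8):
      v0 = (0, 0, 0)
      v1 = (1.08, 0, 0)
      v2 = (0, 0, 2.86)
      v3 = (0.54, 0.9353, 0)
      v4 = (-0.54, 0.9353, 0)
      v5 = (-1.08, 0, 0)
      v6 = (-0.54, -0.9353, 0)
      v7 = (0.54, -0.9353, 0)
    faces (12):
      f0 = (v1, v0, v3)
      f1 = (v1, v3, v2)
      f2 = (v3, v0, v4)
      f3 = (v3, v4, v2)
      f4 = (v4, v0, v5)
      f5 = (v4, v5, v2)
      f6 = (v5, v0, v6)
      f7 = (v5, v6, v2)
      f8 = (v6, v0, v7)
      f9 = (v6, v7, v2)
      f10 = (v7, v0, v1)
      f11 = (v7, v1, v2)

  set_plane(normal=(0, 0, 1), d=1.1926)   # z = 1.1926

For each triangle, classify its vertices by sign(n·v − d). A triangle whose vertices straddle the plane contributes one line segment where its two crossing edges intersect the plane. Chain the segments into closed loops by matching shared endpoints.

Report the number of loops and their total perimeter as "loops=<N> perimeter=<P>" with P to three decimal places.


Straddling triangles (6 of 12):
  (v1,v3,v2) [--+] → (0.314824, 0.545286, 1.1926)–(0.629648, 0, 1.1926)  len=0.6296
  (v3,v4,v2) [--+] → (-0.314824, 0.545286, 1.1926)–(0.314824, 0.545286, 1.1926)  len=0.6296
  (v4,v5,v2) [--+] → (-0.629648, 0, 1.1926)–(-0.314824, 0.545286, 1.1926)  len=0.6296
  (v5,v6,v2) [--+] → (-0.314824, -0.545286, 1.1926)–(-0.629648, 0, 1.1926)  len=0.6296
  (v6,v7,v2) [--+] → (0.314824, -0.545286, 1.1926)–(-0.314824, -0.545286, 1.1926)  len=0.6296
  (v7,v1,v2) [--+] → (0.629648, 0, 1.1926)–(0.314824, -0.545286, 1.1926)  len=0.6296

Chained into 1 loop(s):
  loop 1: 6 segments, perimeter = 3.7779
Total perimeter = 3.778

loops=1 perimeter=3.778


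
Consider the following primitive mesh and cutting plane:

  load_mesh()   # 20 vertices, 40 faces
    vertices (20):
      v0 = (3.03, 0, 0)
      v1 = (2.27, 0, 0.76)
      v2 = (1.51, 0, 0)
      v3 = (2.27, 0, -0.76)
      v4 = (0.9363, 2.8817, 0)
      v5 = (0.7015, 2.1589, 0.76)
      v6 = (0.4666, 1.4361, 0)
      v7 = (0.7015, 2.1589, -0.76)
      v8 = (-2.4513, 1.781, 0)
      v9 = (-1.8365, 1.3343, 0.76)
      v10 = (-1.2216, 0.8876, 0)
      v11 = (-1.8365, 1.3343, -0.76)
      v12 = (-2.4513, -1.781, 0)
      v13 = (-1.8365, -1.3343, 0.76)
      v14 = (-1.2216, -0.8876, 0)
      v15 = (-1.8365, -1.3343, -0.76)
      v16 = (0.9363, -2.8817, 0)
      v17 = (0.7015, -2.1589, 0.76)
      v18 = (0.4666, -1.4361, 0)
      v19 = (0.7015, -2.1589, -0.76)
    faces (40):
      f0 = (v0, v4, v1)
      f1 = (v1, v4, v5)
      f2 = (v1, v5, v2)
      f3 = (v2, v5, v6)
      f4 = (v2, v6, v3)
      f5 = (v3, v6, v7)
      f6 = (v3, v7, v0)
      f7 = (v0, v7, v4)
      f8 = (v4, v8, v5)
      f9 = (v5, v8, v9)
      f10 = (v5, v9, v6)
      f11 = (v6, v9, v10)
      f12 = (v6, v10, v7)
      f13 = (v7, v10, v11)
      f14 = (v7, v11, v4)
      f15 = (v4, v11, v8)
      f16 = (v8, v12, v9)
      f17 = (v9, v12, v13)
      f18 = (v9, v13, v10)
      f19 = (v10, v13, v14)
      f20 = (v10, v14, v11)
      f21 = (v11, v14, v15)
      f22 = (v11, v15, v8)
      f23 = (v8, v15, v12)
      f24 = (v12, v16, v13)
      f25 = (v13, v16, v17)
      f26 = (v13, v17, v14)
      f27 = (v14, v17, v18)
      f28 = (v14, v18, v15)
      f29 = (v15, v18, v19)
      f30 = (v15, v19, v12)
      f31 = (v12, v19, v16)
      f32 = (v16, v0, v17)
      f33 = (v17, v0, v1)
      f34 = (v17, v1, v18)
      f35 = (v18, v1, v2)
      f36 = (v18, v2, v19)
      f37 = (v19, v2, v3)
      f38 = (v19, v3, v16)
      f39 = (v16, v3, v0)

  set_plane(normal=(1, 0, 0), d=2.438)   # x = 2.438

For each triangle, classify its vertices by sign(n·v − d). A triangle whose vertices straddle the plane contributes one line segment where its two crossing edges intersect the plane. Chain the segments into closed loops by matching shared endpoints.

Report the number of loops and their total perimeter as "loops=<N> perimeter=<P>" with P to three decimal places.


loops=1 perimeter=4.029

Straddling triangles (6 of 40):
  (v0,v4,v1) [+--] → (2.438, 0.814809, 0)–(2.438, 0, 0.592)  len=1.0072
  (v3,v7,v0) [--+] → (2.438, 0.548881, -0.193223)–(2.438, 0, -0.592)  len=0.6784
  (v0,v7,v4) [+--] → (2.438, 0.548881, -0.193223)–(2.438, 0.814809, 0)  len=0.3287
  (v16,v0,v17) [-+-] → (2.438, -0.814809, 0)–(2.438, -0.548881, 0.193223)  len=0.3287
  (v17,v0,v1) [-+-] → (2.438, -0.548881, 0.193223)–(2.438, 0, 0.592)  len=0.6784
  (v16,v3,v0) [--+] → (2.438, 0, -0.592)–(2.438, -0.814809, 0)  len=1.0072

Chained into 1 loop(s):
  loop 1: 6 segments, perimeter = 4.0287
Total perimeter = 4.029


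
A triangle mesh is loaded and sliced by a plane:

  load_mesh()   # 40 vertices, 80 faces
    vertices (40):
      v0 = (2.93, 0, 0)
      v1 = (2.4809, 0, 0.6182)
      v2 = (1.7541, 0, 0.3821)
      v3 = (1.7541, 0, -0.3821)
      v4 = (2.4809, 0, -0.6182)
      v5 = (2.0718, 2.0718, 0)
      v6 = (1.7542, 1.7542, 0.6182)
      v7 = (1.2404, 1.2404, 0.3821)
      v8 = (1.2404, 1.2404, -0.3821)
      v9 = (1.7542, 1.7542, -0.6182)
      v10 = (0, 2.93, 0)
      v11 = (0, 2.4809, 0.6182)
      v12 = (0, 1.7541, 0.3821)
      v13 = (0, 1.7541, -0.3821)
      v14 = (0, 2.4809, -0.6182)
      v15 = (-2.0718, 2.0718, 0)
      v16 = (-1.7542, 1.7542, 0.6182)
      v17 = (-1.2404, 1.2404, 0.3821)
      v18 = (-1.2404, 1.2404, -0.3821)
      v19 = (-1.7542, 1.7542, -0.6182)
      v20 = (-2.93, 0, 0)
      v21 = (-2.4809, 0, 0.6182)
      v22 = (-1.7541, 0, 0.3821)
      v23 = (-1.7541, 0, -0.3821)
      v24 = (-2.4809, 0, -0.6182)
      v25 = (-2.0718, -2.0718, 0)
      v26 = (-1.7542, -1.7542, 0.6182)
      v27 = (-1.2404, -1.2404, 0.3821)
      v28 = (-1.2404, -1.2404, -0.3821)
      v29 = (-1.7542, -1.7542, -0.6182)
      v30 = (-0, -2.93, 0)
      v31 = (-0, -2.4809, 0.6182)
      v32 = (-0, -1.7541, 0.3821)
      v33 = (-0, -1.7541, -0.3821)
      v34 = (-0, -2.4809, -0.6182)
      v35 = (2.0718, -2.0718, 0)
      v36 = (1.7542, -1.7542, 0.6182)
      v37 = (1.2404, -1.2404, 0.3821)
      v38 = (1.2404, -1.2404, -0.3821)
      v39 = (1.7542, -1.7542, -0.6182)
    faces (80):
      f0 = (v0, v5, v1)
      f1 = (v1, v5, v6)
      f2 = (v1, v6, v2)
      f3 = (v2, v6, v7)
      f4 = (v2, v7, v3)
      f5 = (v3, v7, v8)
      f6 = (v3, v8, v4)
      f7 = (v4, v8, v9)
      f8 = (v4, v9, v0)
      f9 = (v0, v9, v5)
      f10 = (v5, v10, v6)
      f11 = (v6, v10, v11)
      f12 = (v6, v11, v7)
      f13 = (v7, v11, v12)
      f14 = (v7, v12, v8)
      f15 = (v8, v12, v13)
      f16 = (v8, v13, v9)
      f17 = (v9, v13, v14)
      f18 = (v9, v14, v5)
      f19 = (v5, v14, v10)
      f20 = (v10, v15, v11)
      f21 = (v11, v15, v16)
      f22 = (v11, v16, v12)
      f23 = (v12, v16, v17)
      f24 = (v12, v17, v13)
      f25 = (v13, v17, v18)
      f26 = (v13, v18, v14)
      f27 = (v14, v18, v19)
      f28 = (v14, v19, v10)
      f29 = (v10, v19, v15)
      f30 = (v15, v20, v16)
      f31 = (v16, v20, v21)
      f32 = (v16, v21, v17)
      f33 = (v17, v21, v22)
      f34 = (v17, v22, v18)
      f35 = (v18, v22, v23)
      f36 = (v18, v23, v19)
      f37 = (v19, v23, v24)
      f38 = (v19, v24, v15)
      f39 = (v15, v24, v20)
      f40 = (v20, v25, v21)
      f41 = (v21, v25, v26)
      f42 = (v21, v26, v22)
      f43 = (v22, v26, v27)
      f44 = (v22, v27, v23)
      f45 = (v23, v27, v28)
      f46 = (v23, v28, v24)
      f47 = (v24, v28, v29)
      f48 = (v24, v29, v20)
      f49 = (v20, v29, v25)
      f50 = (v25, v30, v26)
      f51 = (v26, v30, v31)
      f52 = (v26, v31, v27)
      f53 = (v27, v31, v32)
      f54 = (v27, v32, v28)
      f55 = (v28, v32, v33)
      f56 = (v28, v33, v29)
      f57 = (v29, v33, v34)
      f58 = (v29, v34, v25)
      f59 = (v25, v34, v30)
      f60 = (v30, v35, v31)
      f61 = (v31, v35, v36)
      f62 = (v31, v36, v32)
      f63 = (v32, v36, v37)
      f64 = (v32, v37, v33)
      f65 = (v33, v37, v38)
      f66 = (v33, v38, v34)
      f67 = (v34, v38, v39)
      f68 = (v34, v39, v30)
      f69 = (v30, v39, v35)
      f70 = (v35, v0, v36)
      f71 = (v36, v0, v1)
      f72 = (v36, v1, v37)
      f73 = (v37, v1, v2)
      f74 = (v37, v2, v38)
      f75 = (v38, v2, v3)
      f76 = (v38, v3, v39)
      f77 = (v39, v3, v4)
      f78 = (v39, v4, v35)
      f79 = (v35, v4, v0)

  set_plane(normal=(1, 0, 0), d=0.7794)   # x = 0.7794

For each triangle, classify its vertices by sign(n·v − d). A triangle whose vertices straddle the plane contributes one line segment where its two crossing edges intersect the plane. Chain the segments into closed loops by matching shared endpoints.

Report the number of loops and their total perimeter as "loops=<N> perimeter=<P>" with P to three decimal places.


loops=2 perimeter=7.641

Straddling triangles (20 of 80):
  (v5,v10,v6) [+-+] → (0.7794, 2.60715, 0)–(0.7794, 2.40759, 0.274669)  len=0.3395
  (v6,v10,v11) [+--] → (0.7794, 2.40759, 0.274669)–(0.7794, 2.15802, 0.6182)  len=0.4246
  (v6,v11,v7) [+-+] → (0.7794, 2.15802, 0.6182)–(0.7794, 1.70144, 0.469848)  len=0.4801
  (v7,v11,v12) [+--] → (0.7794, 1.70144, 0.469848)–(0.7794, 1.43132, 0.3821)  len=0.2840
  (v7,v12,v8) [+-+] → (0.7794, 1.43132, 0.3821)–(0.7794, 1.43132, -0.0980818)  len=0.4802
  (v8,v12,v13) [+--] → (0.7794, 1.43132, -0.0980818)–(0.7794, 1.43132, -0.3821)  len=0.2840
  (v8,v13,v9) [+-+] → (0.7794, 1.43132, -0.3821)–(0.7794, 1.75414, -0.487)  len=0.3394
  (v9,v13,v14) [+--] → (0.7794, 1.75414, -0.487)–(0.7794, 2.15802, -0.6182)  len=0.4247
  (v9,v14,v5) [+-+] → (0.7794, 2.15802, -0.6182)–(0.7794, 2.327, -0.385636)  len=0.2875
  (v5,v14,v10) [+--] → (0.7794, 2.327, -0.385636)–(0.7794, 2.60715, 0)  len=0.4767
  (v30,v35,v31) [-+-] → (0.7794, -2.60715, 0)–(0.7794, -2.327, 0.385636)  len=0.4767
  (v31,v35,v36) [-++] → (0.7794, -2.327, 0.385636)–(0.7794, -2.15802, 0.6182)  len=0.2875
  (v31,v36,v32) [-+-] → (0.7794, -2.15802, 0.6182)–(0.7794, -1.75414, 0.487)  len=0.4247
  (v32,v36,v37) [-++] → (0.7794, -1.75414, 0.487)–(0.7794, -1.43132, 0.3821)  len=0.3394
  (v32,v37,v33) [-+-] → (0.7794, -1.43132, 0.3821)–(0.7794, -1.43132, 0.0980818)  len=0.2840
  (v33,v37,v38) [-++] → (0.7794, -1.43132, 0.0980818)–(0.7794, -1.43132, -0.3821)  len=0.4802
  (v33,v38,v34) [-+-] → (0.7794, -1.43132, -0.3821)–(0.7794, -1.70144, -0.469848)  len=0.2840
  (v34,v38,v39) [-++] → (0.7794, -1.70144, -0.469848)–(0.7794, -2.15802, -0.6182)  len=0.4801
  (v34,v39,v30) [-+-] → (0.7794, -2.15802, -0.6182)–(0.7794, -2.40759, -0.274669)  len=0.4246
  (v30,v39,v35) [-++] → (0.7794, -2.40759, -0.274669)–(0.7794, -2.60715, 0)  len=0.3395

Chained into 2 loop(s):
  loop 1: 10 segments, perimeter = 3.8206
  loop 2: 10 segments, perimeter = 3.8206
Total perimeter = 7.641


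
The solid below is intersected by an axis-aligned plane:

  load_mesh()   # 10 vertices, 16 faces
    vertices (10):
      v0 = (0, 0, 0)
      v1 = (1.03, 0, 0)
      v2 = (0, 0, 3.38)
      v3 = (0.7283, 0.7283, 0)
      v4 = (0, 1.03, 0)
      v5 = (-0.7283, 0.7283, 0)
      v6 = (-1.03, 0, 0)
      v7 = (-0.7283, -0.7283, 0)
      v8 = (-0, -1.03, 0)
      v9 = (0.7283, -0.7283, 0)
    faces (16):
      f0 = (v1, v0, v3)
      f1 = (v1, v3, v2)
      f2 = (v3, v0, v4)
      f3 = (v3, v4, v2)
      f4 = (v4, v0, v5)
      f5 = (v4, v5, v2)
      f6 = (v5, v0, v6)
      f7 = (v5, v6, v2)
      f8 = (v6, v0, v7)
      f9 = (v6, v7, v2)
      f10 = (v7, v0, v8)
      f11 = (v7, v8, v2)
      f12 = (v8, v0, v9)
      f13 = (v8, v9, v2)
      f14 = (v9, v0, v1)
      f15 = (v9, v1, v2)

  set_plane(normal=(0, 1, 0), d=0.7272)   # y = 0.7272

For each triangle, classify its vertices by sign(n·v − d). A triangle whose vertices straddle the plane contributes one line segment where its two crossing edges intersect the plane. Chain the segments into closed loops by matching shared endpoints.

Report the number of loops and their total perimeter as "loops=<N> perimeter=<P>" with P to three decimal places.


loops=1 perimeter=3.923

Straddling triangles (8 of 16):
  (v1,v0,v3) [--+] → (0.7272, 0.7272, 0)–(0.728756, 0.7272, 0)  len=0.0016
  (v1,v3,v2) [-+-] → (0.728756, 0.7272, 0)–(0.7272, 0.7272, 0.00510504)  len=0.0053
  (v3,v0,v4) [+-+] → (0.7272, 0.7272, 0)–(0, 0.7272, 0)  len=0.7272
  (v3,v4,v2) [++-] → (0, 0.7272, 0.993654)–(0.7272, 0.7272, 0.00510504)  len=1.2272
  (v4,v0,v5) [+-+] → (0, 0.7272, 0)–(-0.7272, 0.7272, 0)  len=0.7272
  (v4,v5,v2) [++-] → (-0.7272, 0.7272, 0.00510504)–(0, 0.7272, 0.993654)  len=1.2272
  (v5,v0,v6) [+--] → (-0.7272, 0.7272, 0)–(-0.728756, 0.7272, 0)  len=0.0016
  (v5,v6,v2) [+--] → (-0.728756, 0.7272, 0)–(-0.7272, 0.7272, 0.00510504)  len=0.0053

Chained into 1 loop(s):
  loop 1: 8 segments, perimeter = 3.9226
Total perimeter = 3.923


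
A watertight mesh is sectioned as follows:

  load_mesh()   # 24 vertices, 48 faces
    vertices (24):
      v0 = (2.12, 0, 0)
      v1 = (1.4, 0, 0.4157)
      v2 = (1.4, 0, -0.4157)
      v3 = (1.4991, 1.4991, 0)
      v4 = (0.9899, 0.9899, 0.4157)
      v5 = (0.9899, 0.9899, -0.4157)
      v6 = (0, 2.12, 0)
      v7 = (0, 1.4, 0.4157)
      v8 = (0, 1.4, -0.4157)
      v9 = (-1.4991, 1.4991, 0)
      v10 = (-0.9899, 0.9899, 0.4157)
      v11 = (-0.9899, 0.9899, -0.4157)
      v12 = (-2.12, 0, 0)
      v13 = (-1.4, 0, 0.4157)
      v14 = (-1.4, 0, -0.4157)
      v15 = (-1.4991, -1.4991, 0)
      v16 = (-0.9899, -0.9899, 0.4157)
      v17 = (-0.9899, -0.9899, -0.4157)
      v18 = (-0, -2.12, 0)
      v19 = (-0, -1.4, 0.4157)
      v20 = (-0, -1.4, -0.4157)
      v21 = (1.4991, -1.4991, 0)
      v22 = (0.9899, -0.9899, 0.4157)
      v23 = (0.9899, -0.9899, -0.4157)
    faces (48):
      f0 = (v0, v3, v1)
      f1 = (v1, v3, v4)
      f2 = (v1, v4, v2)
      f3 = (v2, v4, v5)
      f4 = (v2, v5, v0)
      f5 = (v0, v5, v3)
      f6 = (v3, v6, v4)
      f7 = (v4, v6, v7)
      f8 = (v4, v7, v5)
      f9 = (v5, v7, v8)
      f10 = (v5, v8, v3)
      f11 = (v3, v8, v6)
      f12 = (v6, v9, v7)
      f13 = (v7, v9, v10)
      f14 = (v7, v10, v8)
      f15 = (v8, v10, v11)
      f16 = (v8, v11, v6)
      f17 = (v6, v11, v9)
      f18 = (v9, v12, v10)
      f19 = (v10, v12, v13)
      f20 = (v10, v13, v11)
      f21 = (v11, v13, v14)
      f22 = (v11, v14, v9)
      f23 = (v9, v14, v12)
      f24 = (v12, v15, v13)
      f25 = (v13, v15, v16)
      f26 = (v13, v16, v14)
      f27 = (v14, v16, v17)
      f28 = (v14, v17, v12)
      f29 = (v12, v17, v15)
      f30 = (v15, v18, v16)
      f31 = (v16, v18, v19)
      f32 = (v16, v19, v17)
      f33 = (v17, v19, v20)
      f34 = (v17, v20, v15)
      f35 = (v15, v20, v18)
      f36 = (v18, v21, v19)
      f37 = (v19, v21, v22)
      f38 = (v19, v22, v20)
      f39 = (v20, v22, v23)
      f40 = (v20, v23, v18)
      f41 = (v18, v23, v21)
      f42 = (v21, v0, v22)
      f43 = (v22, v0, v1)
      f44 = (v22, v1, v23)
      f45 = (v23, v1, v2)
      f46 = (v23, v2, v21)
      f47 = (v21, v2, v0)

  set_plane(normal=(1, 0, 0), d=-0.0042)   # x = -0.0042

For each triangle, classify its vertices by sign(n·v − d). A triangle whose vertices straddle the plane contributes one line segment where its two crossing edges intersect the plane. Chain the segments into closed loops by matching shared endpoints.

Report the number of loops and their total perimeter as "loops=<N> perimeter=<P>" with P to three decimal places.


loops=2 perimeter=4.988

Straddling triangles (12 of 48):
  (v6,v9,v7) [+-+] → (-0.0042, 2.11826, 0)–(-0.0042, 1.40028, 0.414535)  len=0.8291
  (v7,v9,v10) [+--] → (-0.0042, 1.40028, 0.414535)–(-0.0042, 1.39826, 0.4157)  len=0.0023
  (v7,v10,v8) [+-+] → (-0.0042, 1.39826, 0.4157)–(-0.0042, 1.39826, -0.412172)  len=0.8279
  (v8,v10,v11) [+--] → (-0.0042, 1.39826, -0.412172)–(-0.0042, 1.39826, -0.4157)  len=0.0035
  (v8,v11,v6) [+-+] → (-0.0042, 1.39826, -0.4157)–(-0.0042, 2.11521, -0.00176375)  len=0.8279
  (v6,v11,v9) [+--] → (-0.0042, 2.11521, -0.00176375)–(-0.0042, 2.11826, 0)  len=0.0035
  (v15,v18,v16) [-+-] → (-0.0042, -2.11826, 0)–(-0.0042, -2.11521, 0.00176375)  len=0.0035
  (v16,v18,v19) [-++] → (-0.0042, -2.11521, 0.00176375)–(-0.0042, -1.39826, 0.4157)  len=0.8279
  (v16,v19,v17) [-+-] → (-0.0042, -1.39826, 0.4157)–(-0.0042, -1.39826, 0.412172)  len=0.0035
  (v17,v19,v20) [-++] → (-0.0042, -1.39826, 0.412172)–(-0.0042, -1.39826, -0.4157)  len=0.8279
  (v17,v20,v15) [-+-] → (-0.0042, -1.39826, -0.4157)–(-0.0042, -1.40028, -0.414535)  len=0.0023
  (v15,v20,v18) [-++] → (-0.0042, -1.40028, -0.414535)–(-0.0042, -2.11826, 0)  len=0.8291

Chained into 2 loop(s):
  loop 1: 6 segments, perimeter = 2.4942
  loop 2: 6 segments, perimeter = 2.4942
Total perimeter = 4.988


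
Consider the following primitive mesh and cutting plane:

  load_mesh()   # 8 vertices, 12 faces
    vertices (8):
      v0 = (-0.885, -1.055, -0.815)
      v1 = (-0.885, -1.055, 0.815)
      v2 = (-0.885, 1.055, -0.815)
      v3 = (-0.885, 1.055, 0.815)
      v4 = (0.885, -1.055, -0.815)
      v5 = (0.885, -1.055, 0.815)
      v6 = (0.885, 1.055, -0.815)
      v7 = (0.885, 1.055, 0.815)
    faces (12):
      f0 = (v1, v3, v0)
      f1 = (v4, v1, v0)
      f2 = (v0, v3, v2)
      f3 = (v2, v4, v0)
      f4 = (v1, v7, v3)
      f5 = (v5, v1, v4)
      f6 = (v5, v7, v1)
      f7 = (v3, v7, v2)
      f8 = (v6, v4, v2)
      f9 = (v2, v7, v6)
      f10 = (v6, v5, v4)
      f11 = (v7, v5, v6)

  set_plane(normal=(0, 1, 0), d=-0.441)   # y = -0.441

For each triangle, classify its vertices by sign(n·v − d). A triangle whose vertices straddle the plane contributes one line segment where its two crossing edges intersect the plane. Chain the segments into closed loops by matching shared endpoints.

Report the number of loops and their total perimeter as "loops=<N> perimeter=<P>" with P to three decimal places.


loops=1 perimeter=6.800

Straddling triangles (8 of 12):
  (v1,v3,v0) [-+-] → (-0.885, -0.441, 0.815)–(-0.885, -0.441, -0.340678)  len=1.1557
  (v0,v3,v2) [-++] → (-0.885, -0.441, -0.340678)–(-0.885, -0.441, -0.815)  len=0.4743
  (v2,v4,v0) [+--] → (0.369938, -0.441, -0.815)–(-0.885, -0.441, -0.815)  len=1.2549
  (v1,v7,v3) [-++] → (-0.369938, -0.441, 0.815)–(-0.885, -0.441, 0.815)  len=0.5151
  (v5,v7,v1) [-+-] → (0.885, -0.441, 0.815)–(-0.369938, -0.441, 0.815)  len=1.2549
  (v6,v4,v2) [+-+] → (0.885, -0.441, -0.815)–(0.369938, -0.441, -0.815)  len=0.5151
  (v6,v5,v4) [+--] → (0.885, -0.441, 0.340678)–(0.885, -0.441, -0.815)  len=1.1557
  (v7,v5,v6) [+-+] → (0.885, -0.441, 0.815)–(0.885, -0.441, 0.340678)  len=0.4743

Chained into 1 loop(s):
  loop 1: 8 segments, perimeter = 6.8000
Total perimeter = 6.800


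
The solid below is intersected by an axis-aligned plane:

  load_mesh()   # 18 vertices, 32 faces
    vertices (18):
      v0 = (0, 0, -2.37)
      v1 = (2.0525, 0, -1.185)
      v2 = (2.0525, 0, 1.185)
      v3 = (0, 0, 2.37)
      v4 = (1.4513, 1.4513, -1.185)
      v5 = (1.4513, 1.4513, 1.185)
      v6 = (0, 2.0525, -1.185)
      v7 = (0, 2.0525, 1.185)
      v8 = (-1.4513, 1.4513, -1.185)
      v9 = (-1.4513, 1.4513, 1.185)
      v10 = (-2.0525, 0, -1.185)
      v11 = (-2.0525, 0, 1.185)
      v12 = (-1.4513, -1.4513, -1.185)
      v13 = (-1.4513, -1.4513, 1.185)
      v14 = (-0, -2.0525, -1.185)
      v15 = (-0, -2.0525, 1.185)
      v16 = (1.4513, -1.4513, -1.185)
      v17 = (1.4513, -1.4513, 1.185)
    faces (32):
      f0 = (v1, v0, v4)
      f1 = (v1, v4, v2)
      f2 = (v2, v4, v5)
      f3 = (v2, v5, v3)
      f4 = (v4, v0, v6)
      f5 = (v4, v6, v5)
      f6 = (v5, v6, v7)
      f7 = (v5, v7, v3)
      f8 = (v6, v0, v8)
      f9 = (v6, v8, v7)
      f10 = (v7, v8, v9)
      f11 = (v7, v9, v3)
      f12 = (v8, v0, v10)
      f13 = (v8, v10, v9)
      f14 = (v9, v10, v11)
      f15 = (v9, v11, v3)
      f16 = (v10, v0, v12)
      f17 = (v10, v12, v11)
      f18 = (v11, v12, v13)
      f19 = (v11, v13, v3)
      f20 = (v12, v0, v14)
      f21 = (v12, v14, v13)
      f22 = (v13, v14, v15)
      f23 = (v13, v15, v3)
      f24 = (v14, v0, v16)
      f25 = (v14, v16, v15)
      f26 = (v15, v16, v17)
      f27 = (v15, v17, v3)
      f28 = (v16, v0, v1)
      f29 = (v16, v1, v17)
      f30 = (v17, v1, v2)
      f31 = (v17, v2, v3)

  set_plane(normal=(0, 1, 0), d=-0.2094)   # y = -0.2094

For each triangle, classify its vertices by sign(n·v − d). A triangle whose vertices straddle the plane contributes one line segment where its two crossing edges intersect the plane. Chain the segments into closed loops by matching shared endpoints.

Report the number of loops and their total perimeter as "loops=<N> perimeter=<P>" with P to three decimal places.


Straddling triangles (12 of 32):
  (v10,v0,v12) [++-] → (-0.2094, -0.2094, -2.19902)–(-1.96576, -0.2094, -1.185)  len=2.0281
  (v10,v12,v11) [+-+] → (-1.96576, -0.2094, -1.185)–(-1.96576, -0.2094, 0.843046)  len=2.0280
  (v11,v12,v13) [+--] → (-1.96576, -0.2094, 0.843046)–(-1.96576, -0.2094, 1.185)  len=0.3420
  (v11,v13,v3) [+-+] → (-1.96576, -0.2094, 1.185)–(-0.2094, -0.2094, 2.19902)  len=2.0281
  (v12,v0,v14) [-+-] → (-0.2094, -0.2094, -2.19902)–(0, -0.2094, -2.2491)  len=0.2153
  (v13,v15,v3) [--+] → (0, -0.2094, 2.2491)–(-0.2094, -0.2094, 2.19902)  len=0.2153
  (v14,v0,v16) [-+-] → (0, -0.2094, -2.2491)–(0.2094, -0.2094, -2.19902)  len=0.2153
  (v15,v17,v3) [--+] → (0.2094, -0.2094, 2.19902)–(0, -0.2094, 2.2491)  len=0.2153
  (v16,v0,v1) [-++] → (0.2094, -0.2094, -2.19902)–(1.96576, -0.2094, -1.185)  len=2.0281
  (v16,v1,v17) [-+-] → (1.96576, -0.2094, -1.185)–(1.96576, -0.2094, -0.843046)  len=0.3420
  (v17,v1,v2) [-++] → (1.96576, -0.2094, -0.843046)–(1.96576, -0.2094, 1.185)  len=2.0280
  (v17,v2,v3) [-++] → (1.96576, -0.2094, 1.185)–(0.2094, -0.2094, 2.19902)  len=2.0281

Chained into 1 loop(s):
  loop 1: 12 segments, perimeter = 13.7135
Total perimeter = 13.713

loops=1 perimeter=13.713


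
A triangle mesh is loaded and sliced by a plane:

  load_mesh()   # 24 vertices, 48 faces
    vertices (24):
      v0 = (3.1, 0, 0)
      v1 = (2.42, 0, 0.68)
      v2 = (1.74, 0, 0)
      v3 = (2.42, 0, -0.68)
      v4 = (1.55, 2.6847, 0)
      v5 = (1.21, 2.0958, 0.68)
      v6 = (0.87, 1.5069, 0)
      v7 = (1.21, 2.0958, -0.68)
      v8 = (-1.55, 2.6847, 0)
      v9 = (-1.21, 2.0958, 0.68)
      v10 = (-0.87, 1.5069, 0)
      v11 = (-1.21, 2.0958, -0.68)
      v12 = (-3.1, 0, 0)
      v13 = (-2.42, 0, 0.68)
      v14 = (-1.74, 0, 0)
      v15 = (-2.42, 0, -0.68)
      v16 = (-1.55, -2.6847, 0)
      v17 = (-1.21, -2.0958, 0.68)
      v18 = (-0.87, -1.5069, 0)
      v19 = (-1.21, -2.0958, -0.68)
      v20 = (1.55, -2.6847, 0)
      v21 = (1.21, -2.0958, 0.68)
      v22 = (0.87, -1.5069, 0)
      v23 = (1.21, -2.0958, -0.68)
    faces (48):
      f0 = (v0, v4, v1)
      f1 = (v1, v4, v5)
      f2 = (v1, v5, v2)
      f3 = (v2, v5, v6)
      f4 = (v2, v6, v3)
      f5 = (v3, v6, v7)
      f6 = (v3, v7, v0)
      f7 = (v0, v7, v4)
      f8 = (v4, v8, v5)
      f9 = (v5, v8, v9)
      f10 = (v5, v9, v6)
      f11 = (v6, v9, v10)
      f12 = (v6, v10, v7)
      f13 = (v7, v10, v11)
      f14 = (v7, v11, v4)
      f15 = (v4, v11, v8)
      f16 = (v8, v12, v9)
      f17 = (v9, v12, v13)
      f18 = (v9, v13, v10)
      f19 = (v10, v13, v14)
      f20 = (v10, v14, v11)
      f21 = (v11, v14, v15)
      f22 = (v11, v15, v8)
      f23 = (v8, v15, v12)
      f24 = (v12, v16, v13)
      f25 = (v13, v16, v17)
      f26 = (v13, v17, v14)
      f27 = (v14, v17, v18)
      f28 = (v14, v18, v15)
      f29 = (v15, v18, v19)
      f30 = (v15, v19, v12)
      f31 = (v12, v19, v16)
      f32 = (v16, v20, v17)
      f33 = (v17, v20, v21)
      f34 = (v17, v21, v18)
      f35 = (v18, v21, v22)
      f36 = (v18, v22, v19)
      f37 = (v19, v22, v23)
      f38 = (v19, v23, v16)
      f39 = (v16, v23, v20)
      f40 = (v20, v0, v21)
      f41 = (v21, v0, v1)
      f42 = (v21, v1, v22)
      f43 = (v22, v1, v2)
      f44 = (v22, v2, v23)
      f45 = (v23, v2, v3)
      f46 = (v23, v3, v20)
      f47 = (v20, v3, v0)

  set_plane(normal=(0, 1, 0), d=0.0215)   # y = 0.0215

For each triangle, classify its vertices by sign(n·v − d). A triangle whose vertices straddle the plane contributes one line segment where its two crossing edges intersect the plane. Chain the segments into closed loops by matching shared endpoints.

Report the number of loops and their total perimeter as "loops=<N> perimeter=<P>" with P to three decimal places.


Straddling triangles (16 of 48):
  (v0,v4,v1) [-+-] → (3.08759, 0.0215, 0)–(2.41303, 0.0215, 0.674554)  len=0.9540
  (v1,v4,v5) [-++] → (2.41303, 0.0215, 0.674554)–(2.40759, 0.0215, 0.68)  len=0.0077
  (v1,v5,v2) [-+-] → (2.40759, 0.0215, 0.68)–(1.73456, 0.0215, 0.00697586)  len=0.9518
  (v2,v5,v6) [-++] → (1.73456, 0.0215, 0.00697586)–(1.72759, 0.0215, 0)  len=0.0099
  (v2,v6,v3) [-+-] → (1.72759, 0.0215, 0)–(2.39789, 0.0215, -0.670298)  len=0.9479
  (v3,v6,v7) [-++] → (2.39789, 0.0215, -0.670298)–(2.40759, 0.0215, -0.68)  len=0.0137
  (v3,v7,v0) [-+-] → (2.40759, 0.0215, -0.68)–(3.08061, 0.0215, -0.00697586)  len=0.9518
  (v0,v7,v4) [-++] → (3.08061, 0.0215, -0.00697586)–(3.08759, 0.0215, 0)  len=0.0099
  (v8,v12,v9) [+-+] → (-3.08759, 0.0215, 0)–(-3.08061, 0.0215, 0.00697586)  len=0.0099
  (v9,v12,v13) [+--] → (-3.08061, 0.0215, 0.00697586)–(-2.40759, 0.0215, 0.68)  len=0.9518
  (v9,v13,v10) [+-+] → (-2.40759, 0.0215, 0.68)–(-2.39789, 0.0215, 0.670298)  len=0.0137
  (v10,v13,v14) [+--] → (-2.39789, 0.0215, 0.670298)–(-1.72759, 0.0215, 0)  len=0.9479
  (v10,v14,v11) [+-+] → (-1.72759, 0.0215, 0)–(-1.73456, 0.0215, -0.00697586)  len=0.0099
  (v11,v14,v15) [+--] → (-1.73456, 0.0215, -0.00697586)–(-2.40759, 0.0215, -0.68)  len=0.9518
  (v11,v15,v8) [+-+] → (-2.40759, 0.0215, -0.68)–(-2.41303, 0.0215, -0.674554)  len=0.0077
  (v8,v15,v12) [+--] → (-2.41303, 0.0215, -0.674554)–(-3.08759, 0.0215, 0)  len=0.9540

Chained into 2 loop(s):
  loop 1: 8 segments, perimeter = 3.8467
  loop 2: 8 segments, perimeter = 3.8467
Total perimeter = 7.693

loops=2 perimeter=7.693


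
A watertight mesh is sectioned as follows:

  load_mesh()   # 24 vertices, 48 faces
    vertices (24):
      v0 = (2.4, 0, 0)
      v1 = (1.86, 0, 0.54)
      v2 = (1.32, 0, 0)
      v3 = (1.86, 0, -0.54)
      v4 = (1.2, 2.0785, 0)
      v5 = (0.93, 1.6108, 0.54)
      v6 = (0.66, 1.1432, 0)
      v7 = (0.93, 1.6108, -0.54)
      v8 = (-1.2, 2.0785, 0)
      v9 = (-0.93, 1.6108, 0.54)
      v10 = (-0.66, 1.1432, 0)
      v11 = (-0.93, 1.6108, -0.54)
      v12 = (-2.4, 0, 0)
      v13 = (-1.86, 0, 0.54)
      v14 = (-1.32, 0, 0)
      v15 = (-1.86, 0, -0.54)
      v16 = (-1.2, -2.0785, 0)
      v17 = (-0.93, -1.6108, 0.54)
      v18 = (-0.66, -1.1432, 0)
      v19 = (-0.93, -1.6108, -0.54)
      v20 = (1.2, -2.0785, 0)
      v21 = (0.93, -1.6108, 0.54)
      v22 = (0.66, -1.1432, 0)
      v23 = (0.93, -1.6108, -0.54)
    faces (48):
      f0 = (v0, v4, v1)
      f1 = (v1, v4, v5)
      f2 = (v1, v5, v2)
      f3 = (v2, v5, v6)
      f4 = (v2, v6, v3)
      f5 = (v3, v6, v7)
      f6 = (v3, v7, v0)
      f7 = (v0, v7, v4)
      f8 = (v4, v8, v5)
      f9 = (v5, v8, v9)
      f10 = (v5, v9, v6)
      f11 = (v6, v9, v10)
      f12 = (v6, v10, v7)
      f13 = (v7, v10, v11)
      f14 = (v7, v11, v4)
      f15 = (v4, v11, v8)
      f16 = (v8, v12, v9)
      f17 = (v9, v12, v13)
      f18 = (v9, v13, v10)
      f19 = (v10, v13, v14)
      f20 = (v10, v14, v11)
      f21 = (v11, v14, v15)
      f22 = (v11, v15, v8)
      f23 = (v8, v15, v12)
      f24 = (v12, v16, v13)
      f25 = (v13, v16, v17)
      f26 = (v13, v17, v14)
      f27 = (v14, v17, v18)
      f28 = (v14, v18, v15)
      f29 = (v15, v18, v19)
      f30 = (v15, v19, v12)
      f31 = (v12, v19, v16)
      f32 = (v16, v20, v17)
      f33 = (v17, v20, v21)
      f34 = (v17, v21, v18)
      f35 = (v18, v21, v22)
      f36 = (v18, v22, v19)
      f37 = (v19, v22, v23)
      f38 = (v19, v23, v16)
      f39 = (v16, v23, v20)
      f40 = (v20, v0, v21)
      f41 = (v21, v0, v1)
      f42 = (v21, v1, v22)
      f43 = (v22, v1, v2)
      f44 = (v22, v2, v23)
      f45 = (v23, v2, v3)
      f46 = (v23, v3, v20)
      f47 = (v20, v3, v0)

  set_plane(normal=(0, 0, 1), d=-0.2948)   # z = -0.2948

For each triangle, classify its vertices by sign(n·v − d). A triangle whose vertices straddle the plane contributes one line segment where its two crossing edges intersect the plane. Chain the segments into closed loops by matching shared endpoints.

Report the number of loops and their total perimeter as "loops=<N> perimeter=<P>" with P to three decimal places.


Straddling triangles (24 of 48):
  (v2,v6,v3) [++-] → (1.31511, 0.519097, -0.2948)–(1.6148, 0, -0.2948)  len=0.5994
  (v3,v6,v7) [-+-] → (1.31511, 0.519097, -0.2948)–(0.8074, 1.39847, -0.2948)  len=1.0154
  (v3,v7,v0) [--+] → (1.59749, 0.879377, -0.2948)–(2.1052, 0, -0.2948)  len=1.0154
  (v0,v7,v4) [+-+] → (1.59749, 0.879377, -0.2948)–(1.0526, 1.82317, -0.2948)  len=1.0898
  (v6,v10,v7) [++-] → (0.208022, 1.39847, -0.2948)–(0.8074, 1.39847, -0.2948)  len=0.5994
  (v7,v10,v11) [-+-] → (0.208022, 1.39847, -0.2948)–(-0.8074, 1.39847, -0.2948)  len=1.0154
  (v7,v11,v4) [--+] → (0.0371778, 1.82317, -0.2948)–(1.0526, 1.82317, -0.2948)  len=1.0154
  (v4,v11,v8) [+-+] → (0.0371778, 1.82317, -0.2948)–(-1.0526, 1.82317, -0.2948)  len=1.0898
  (v10,v14,v11) [++-] → (-1.10709, 0.879377, -0.2948)–(-0.8074, 1.39847, -0.2948)  len=0.5994
  (v11,v14,v15) [-+-] → (-1.10709, 0.879377, -0.2948)–(-1.6148, 0, -0.2948)  len=1.0154
  (v11,v15,v8) [--+] → (-1.56031, 0.943793, -0.2948)–(-1.0526, 1.82317, -0.2948)  len=1.0154
  (v8,v15,v12) [+-+] → (-1.56031, 0.943793, -0.2948)–(-2.1052, 0, -0.2948)  len=1.0898
  (v14,v18,v15) [++-] → (-1.31511, -0.519097, -0.2948)–(-1.6148, 0, -0.2948)  len=0.5994
  (v15,v18,v19) [-+-] → (-1.31511, -0.519097, -0.2948)–(-0.8074, -1.39847, -0.2948)  len=1.0154
  (v15,v19,v12) [--+] → (-1.59749, -0.879377, -0.2948)–(-2.1052, 0, -0.2948)  len=1.0154
  (v12,v19,v16) [+-+] → (-1.59749, -0.879377, -0.2948)–(-1.0526, -1.82317, -0.2948)  len=1.0898
  (v18,v22,v19) [++-] → (-0.208022, -1.39847, -0.2948)–(-0.8074, -1.39847, -0.2948)  len=0.5994
  (v19,v22,v23) [-+-] → (-0.208022, -1.39847, -0.2948)–(0.8074, -1.39847, -0.2948)  len=1.0154
  (v19,v23,v16) [--+] → (-0.0371778, -1.82317, -0.2948)–(-1.0526, -1.82317, -0.2948)  len=1.0154
  (v16,v23,v20) [+-+] → (-0.0371778, -1.82317, -0.2948)–(1.0526, -1.82317, -0.2948)  len=1.0898
  (v22,v2,v23) [++-] → (1.10709, -0.879377, -0.2948)–(0.8074, -1.39847, -0.2948)  len=0.5994
  (v23,v2,v3) [-+-] → (1.10709, -0.879377, -0.2948)–(1.6148, 0, -0.2948)  len=1.0154
  (v23,v3,v20) [--+] → (1.56031, -0.943793, -0.2948)–(1.0526, -1.82317, -0.2948)  len=1.0154
  (v20,v3,v0) [+-+] → (1.56031, -0.943793, -0.2948)–(2.1052, 0, -0.2948)  len=1.0898

Chained into 2 loop(s):
  loop 1: 12 segments, perimeter = 9.6889
  loop 2: 12 segments, perimeter = 12.6312
Total perimeter = 22.320

loops=2 perimeter=22.320


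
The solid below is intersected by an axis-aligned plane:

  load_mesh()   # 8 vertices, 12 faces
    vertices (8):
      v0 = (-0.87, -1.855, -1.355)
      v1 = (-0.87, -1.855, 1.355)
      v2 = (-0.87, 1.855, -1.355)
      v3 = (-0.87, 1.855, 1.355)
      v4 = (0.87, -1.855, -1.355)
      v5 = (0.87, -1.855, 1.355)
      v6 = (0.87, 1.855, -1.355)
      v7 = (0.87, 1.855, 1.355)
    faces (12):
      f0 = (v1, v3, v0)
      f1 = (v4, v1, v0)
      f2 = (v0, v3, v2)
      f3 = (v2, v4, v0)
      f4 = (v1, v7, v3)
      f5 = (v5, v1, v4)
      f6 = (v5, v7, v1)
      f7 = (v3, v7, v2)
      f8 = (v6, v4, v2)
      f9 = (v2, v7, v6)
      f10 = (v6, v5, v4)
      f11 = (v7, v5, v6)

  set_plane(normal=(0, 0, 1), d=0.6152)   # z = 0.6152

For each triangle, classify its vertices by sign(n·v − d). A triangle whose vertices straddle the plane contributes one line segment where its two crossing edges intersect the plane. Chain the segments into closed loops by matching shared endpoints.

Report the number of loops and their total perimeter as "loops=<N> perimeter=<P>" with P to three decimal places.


loops=1 perimeter=10.900

Straddling triangles (8 of 12):
  (v1,v3,v0) [++-] → (-0.87, 0.842211, 0.6152)–(-0.87, -1.855, 0.6152)  len=2.6972
  (v4,v1,v0) [-+-] → (-0.394999, -1.855, 0.6152)–(-0.87, -1.855, 0.6152)  len=0.4750
  (v0,v3,v2) [-+-] → (-0.87, 0.842211, 0.6152)–(-0.87, 1.855, 0.6152)  len=1.0128
  (v5,v1,v4) [++-] → (-0.394999, -1.855, 0.6152)–(0.87, -1.855, 0.6152)  len=1.2650
  (v3,v7,v2) [++-] → (0.394999, 1.855, 0.6152)–(-0.87, 1.855, 0.6152)  len=1.2650
  (v2,v7,v6) [-+-] → (0.394999, 1.855, 0.6152)–(0.87, 1.855, 0.6152)  len=0.4750
  (v6,v5,v4) [-+-] → (0.87, -0.842211, 0.6152)–(0.87, -1.855, 0.6152)  len=1.0128
  (v7,v5,v6) [++-] → (0.87, -0.842211, 0.6152)–(0.87, 1.855, 0.6152)  len=2.6972

Chained into 1 loop(s):
  loop 1: 8 segments, perimeter = 10.9000
Total perimeter = 10.900


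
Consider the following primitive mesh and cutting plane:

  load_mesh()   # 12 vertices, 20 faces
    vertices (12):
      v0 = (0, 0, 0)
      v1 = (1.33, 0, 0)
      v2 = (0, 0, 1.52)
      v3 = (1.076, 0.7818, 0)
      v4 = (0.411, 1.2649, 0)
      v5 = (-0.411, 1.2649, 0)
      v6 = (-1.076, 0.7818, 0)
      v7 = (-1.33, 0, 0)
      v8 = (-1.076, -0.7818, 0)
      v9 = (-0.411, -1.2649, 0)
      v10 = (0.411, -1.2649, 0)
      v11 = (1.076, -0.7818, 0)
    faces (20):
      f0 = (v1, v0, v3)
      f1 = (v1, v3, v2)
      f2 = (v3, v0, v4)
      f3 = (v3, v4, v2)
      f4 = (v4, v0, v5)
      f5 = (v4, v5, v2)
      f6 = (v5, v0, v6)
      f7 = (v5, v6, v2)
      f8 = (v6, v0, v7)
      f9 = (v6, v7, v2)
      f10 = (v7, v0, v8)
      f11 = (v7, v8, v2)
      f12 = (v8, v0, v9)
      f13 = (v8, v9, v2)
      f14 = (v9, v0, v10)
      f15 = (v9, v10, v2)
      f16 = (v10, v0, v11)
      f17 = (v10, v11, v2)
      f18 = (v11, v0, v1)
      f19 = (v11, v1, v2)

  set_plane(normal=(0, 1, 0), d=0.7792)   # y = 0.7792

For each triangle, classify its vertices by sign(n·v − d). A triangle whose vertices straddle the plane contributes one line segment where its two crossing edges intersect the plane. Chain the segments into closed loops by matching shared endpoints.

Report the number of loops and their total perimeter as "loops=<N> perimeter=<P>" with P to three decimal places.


loops=1 perimeter=4.679

Straddling triangles (10 of 20):
  (v1,v0,v3) [--+] → (1.07242, 0.7792, 0)–(1.07684, 0.7792, 0)  len=0.0044
  (v1,v3,v2) [-+-] → (1.07684, 0.7792, 0)–(1.07242, 0.7792, 0.005055)  len=0.0067
  (v3,v0,v4) [+-+] → (1.07242, 0.7792, 0)–(0.253183, 0.7792, 0)  len=0.8192
  (v3,v4,v2) [++-] → (0.253183, 0.7792, 0.583654)–(1.07242, 0.7792, 0.005055)  len=1.0030
  (v4,v0,v5) [+-+] → (0.253183, 0.7792, 0)–(-0.253183, 0.7792, 0)  len=0.5064
  (v4,v5,v2) [++-] → (-0.253183, 0.7792, 0.583654)–(0.253183, 0.7792, 0.583654)  len=0.5064
  (v5,v0,v6) [+-+] → (-0.253183, 0.7792, 0)–(-1.07242, 0.7792, 0)  len=0.8192
  (v5,v6,v2) [++-] → (-1.07242, 0.7792, 0.005055)–(-0.253183, 0.7792, 0.583654)  len=1.0030
  (v6,v0,v7) [+--] → (-1.07242, 0.7792, 0)–(-1.07684, 0.7792, 0)  len=0.0044
  (v6,v7,v2) [+--] → (-1.07684, 0.7792, 0)–(-1.07242, 0.7792, 0.005055)  len=0.0067

Chained into 1 loop(s):
  loop 1: 10 segments, perimeter = 4.6794
Total perimeter = 4.679
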